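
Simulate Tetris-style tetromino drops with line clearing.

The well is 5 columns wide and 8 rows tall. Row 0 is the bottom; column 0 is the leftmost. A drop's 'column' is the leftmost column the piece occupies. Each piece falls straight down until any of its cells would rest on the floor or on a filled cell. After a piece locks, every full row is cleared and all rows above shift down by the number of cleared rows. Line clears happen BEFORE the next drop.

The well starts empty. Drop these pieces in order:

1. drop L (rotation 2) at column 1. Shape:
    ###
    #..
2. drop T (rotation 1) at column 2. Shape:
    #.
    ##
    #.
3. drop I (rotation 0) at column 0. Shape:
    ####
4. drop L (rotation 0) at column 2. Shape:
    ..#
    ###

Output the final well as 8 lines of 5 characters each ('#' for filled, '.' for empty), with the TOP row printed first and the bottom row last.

Drop 1: L rot2 at col 1 lands with bottom-row=0; cleared 0 line(s) (total 0); column heights now [0 2 2 2 0], max=2
Drop 2: T rot1 at col 2 lands with bottom-row=2; cleared 0 line(s) (total 0); column heights now [0 2 5 4 0], max=5
Drop 3: I rot0 at col 0 lands with bottom-row=5; cleared 0 line(s) (total 0); column heights now [6 6 6 6 0], max=6
Drop 4: L rot0 at col 2 lands with bottom-row=6; cleared 0 line(s) (total 0); column heights now [6 6 7 7 8], max=8

Answer: ....#
..###
####.
..#..
..##.
..#..
.###.
.#...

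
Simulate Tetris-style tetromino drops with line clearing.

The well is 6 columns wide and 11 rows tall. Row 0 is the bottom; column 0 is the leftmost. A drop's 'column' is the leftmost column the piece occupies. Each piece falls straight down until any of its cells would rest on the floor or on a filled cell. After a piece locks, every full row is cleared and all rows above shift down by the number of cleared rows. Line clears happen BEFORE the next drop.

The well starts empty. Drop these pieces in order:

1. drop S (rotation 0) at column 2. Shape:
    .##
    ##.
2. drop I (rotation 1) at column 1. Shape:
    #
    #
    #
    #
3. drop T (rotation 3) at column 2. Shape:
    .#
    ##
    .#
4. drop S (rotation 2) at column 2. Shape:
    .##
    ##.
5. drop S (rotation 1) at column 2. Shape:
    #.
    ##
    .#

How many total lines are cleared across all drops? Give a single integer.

Answer: 0

Derivation:
Drop 1: S rot0 at col 2 lands with bottom-row=0; cleared 0 line(s) (total 0); column heights now [0 0 1 2 2 0], max=2
Drop 2: I rot1 at col 1 lands with bottom-row=0; cleared 0 line(s) (total 0); column heights now [0 4 1 2 2 0], max=4
Drop 3: T rot3 at col 2 lands with bottom-row=2; cleared 0 line(s) (total 0); column heights now [0 4 4 5 2 0], max=5
Drop 4: S rot2 at col 2 lands with bottom-row=5; cleared 0 line(s) (total 0); column heights now [0 4 6 7 7 0], max=7
Drop 5: S rot1 at col 2 lands with bottom-row=7; cleared 0 line(s) (total 0); column heights now [0 4 10 9 7 0], max=10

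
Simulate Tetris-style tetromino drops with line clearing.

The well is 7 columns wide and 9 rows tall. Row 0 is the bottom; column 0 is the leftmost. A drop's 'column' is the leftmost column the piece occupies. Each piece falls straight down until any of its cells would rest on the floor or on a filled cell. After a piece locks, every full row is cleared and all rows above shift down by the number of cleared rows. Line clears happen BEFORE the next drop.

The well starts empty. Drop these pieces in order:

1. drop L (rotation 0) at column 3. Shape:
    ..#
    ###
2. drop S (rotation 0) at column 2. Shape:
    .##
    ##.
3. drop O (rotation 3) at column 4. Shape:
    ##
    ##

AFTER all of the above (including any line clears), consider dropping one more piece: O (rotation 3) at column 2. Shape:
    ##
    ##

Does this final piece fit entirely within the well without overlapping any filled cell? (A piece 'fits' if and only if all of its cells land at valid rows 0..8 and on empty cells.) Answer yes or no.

Drop 1: L rot0 at col 3 lands with bottom-row=0; cleared 0 line(s) (total 0); column heights now [0 0 0 1 1 2 0], max=2
Drop 2: S rot0 at col 2 lands with bottom-row=1; cleared 0 line(s) (total 0); column heights now [0 0 2 3 3 2 0], max=3
Drop 3: O rot3 at col 4 lands with bottom-row=3; cleared 0 line(s) (total 0); column heights now [0 0 2 3 5 5 0], max=5
Test piece O rot3 at col 2 (width 2): heights before test = [0 0 2 3 5 5 0]; fits = True

Answer: yes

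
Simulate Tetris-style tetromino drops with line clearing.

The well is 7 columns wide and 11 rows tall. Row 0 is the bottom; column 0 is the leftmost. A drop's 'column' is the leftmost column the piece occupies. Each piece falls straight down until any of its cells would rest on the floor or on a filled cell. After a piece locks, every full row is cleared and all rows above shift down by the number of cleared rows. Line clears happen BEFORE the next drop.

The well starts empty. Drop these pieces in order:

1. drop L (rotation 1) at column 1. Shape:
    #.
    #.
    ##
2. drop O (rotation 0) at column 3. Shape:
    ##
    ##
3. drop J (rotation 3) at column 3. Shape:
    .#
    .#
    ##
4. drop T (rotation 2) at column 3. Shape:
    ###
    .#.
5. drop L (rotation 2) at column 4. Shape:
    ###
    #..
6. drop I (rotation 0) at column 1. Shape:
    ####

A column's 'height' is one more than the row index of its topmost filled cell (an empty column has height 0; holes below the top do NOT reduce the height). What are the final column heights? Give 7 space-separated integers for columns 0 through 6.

Answer: 0 10 10 10 10 9 9

Derivation:
Drop 1: L rot1 at col 1 lands with bottom-row=0; cleared 0 line(s) (total 0); column heights now [0 3 1 0 0 0 0], max=3
Drop 2: O rot0 at col 3 lands with bottom-row=0; cleared 0 line(s) (total 0); column heights now [0 3 1 2 2 0 0], max=3
Drop 3: J rot3 at col 3 lands with bottom-row=2; cleared 0 line(s) (total 0); column heights now [0 3 1 3 5 0 0], max=5
Drop 4: T rot2 at col 3 lands with bottom-row=5; cleared 0 line(s) (total 0); column heights now [0 3 1 7 7 7 0], max=7
Drop 5: L rot2 at col 4 lands with bottom-row=7; cleared 0 line(s) (total 0); column heights now [0 3 1 7 9 9 9], max=9
Drop 6: I rot0 at col 1 lands with bottom-row=9; cleared 0 line(s) (total 0); column heights now [0 10 10 10 10 9 9], max=10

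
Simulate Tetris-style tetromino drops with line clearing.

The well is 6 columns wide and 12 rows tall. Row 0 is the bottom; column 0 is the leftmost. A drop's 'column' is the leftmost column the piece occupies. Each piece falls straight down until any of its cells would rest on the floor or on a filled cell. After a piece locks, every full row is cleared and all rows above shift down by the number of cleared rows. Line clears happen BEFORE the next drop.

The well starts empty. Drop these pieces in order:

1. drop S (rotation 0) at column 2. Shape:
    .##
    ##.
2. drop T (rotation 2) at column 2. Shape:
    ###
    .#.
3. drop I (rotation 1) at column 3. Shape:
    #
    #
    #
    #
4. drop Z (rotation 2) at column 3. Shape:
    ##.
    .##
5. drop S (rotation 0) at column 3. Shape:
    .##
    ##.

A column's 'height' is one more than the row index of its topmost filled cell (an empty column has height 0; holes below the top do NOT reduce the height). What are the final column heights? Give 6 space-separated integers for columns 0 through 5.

Drop 1: S rot0 at col 2 lands with bottom-row=0; cleared 0 line(s) (total 0); column heights now [0 0 1 2 2 0], max=2
Drop 2: T rot2 at col 2 lands with bottom-row=2; cleared 0 line(s) (total 0); column heights now [0 0 4 4 4 0], max=4
Drop 3: I rot1 at col 3 lands with bottom-row=4; cleared 0 line(s) (total 0); column heights now [0 0 4 8 4 0], max=8
Drop 4: Z rot2 at col 3 lands with bottom-row=7; cleared 0 line(s) (total 0); column heights now [0 0 4 9 9 8], max=9
Drop 5: S rot0 at col 3 lands with bottom-row=9; cleared 0 line(s) (total 0); column heights now [0 0 4 10 11 11], max=11

Answer: 0 0 4 10 11 11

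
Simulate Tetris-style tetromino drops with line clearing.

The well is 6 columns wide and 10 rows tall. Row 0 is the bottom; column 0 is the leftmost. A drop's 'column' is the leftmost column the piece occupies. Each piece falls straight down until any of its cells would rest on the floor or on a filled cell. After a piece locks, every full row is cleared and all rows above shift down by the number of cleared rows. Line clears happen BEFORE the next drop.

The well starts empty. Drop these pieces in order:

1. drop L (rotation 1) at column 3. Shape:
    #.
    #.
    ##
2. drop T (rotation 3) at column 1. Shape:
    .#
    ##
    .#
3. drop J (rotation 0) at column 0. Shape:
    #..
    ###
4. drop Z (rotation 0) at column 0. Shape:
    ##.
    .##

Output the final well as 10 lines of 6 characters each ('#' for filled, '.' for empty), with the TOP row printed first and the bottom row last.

Answer: ......
......
......
......
##....
###...
###...
..##..
.###..
..###.

Derivation:
Drop 1: L rot1 at col 3 lands with bottom-row=0; cleared 0 line(s) (total 0); column heights now [0 0 0 3 1 0], max=3
Drop 2: T rot3 at col 1 lands with bottom-row=0; cleared 0 line(s) (total 0); column heights now [0 2 3 3 1 0], max=3
Drop 3: J rot0 at col 0 lands with bottom-row=3; cleared 0 line(s) (total 0); column heights now [5 4 4 3 1 0], max=5
Drop 4: Z rot0 at col 0 lands with bottom-row=4; cleared 0 line(s) (total 0); column heights now [6 6 5 3 1 0], max=6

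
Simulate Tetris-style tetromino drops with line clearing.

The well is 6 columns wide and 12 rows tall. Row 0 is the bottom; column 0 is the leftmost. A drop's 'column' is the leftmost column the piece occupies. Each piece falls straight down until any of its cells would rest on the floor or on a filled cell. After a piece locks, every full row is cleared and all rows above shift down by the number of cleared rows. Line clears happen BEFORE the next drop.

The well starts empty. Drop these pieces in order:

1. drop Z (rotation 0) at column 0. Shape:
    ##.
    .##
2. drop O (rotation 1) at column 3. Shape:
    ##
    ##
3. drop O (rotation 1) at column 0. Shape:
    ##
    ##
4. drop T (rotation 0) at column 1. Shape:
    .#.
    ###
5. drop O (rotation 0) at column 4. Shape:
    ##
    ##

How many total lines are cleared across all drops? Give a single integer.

Answer: 0

Derivation:
Drop 1: Z rot0 at col 0 lands with bottom-row=0; cleared 0 line(s) (total 0); column heights now [2 2 1 0 0 0], max=2
Drop 2: O rot1 at col 3 lands with bottom-row=0; cleared 0 line(s) (total 0); column heights now [2 2 1 2 2 0], max=2
Drop 3: O rot1 at col 0 lands with bottom-row=2; cleared 0 line(s) (total 0); column heights now [4 4 1 2 2 0], max=4
Drop 4: T rot0 at col 1 lands with bottom-row=4; cleared 0 line(s) (total 0); column heights now [4 5 6 5 2 0], max=6
Drop 5: O rot0 at col 4 lands with bottom-row=2; cleared 0 line(s) (total 0); column heights now [4 5 6 5 4 4], max=6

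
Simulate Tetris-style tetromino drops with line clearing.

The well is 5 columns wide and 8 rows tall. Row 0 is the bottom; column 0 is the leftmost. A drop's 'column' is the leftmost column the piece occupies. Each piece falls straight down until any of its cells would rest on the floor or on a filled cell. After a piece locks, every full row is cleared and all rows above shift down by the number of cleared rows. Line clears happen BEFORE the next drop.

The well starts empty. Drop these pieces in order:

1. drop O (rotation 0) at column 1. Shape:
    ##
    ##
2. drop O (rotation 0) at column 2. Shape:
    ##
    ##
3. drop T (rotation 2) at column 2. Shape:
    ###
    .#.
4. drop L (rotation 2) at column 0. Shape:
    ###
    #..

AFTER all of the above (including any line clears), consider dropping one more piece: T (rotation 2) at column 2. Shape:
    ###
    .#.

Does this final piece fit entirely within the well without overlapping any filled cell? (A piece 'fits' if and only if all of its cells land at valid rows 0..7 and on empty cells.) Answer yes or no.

Drop 1: O rot0 at col 1 lands with bottom-row=0; cleared 0 line(s) (total 0); column heights now [0 2 2 0 0], max=2
Drop 2: O rot0 at col 2 lands with bottom-row=2; cleared 0 line(s) (total 0); column heights now [0 2 4 4 0], max=4
Drop 3: T rot2 at col 2 lands with bottom-row=4; cleared 0 line(s) (total 0); column heights now [0 2 6 6 6], max=6
Drop 4: L rot2 at col 0 lands with bottom-row=5; cleared 0 line(s) (total 0); column heights now [7 7 7 6 6], max=7
Test piece T rot2 at col 2 (width 3): heights before test = [7 7 7 6 6]; fits = True

Answer: yes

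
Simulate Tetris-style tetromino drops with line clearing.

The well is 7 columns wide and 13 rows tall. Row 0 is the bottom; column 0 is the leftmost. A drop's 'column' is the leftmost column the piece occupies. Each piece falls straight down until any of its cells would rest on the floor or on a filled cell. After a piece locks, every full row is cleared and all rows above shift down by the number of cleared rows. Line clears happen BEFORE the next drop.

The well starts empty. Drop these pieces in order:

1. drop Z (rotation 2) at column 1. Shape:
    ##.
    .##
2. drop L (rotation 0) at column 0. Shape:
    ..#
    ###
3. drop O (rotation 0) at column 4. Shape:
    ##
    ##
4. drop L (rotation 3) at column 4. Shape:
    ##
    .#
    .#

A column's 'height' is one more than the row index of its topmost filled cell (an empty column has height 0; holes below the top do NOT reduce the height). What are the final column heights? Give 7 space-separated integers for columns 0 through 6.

Answer: 3 3 4 1 5 5 0

Derivation:
Drop 1: Z rot2 at col 1 lands with bottom-row=0; cleared 0 line(s) (total 0); column heights now [0 2 2 1 0 0 0], max=2
Drop 2: L rot0 at col 0 lands with bottom-row=2; cleared 0 line(s) (total 0); column heights now [3 3 4 1 0 0 0], max=4
Drop 3: O rot0 at col 4 lands with bottom-row=0; cleared 0 line(s) (total 0); column heights now [3 3 4 1 2 2 0], max=4
Drop 4: L rot3 at col 4 lands with bottom-row=2; cleared 0 line(s) (total 0); column heights now [3 3 4 1 5 5 0], max=5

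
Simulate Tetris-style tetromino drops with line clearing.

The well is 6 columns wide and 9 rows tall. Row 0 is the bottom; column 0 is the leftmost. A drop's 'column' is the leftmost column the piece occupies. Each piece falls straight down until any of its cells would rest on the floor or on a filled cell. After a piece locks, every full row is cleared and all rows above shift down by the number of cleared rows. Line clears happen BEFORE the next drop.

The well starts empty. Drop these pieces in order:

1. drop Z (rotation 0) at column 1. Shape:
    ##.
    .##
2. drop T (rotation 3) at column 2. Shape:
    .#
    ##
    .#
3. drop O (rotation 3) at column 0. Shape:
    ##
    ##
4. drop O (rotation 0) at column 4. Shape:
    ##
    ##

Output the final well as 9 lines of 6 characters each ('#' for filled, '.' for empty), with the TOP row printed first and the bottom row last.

Answer: ......
......
......
......
......
##.#..
####..
.#####
..####

Derivation:
Drop 1: Z rot0 at col 1 lands with bottom-row=0; cleared 0 line(s) (total 0); column heights now [0 2 2 1 0 0], max=2
Drop 2: T rot3 at col 2 lands with bottom-row=1; cleared 0 line(s) (total 0); column heights now [0 2 3 4 0 0], max=4
Drop 3: O rot3 at col 0 lands with bottom-row=2; cleared 0 line(s) (total 0); column heights now [4 4 3 4 0 0], max=4
Drop 4: O rot0 at col 4 lands with bottom-row=0; cleared 0 line(s) (total 0); column heights now [4 4 3 4 2 2], max=4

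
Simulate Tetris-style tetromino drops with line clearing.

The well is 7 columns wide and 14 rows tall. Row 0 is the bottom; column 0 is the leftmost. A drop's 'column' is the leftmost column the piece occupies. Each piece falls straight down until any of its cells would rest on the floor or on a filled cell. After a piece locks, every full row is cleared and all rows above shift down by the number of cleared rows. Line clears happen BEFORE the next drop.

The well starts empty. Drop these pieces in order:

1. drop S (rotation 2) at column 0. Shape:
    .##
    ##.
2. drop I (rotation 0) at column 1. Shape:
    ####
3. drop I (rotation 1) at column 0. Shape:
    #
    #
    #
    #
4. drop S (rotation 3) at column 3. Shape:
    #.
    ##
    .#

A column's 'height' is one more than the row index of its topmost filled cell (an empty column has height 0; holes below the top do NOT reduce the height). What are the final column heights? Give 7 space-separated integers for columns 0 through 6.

Drop 1: S rot2 at col 0 lands with bottom-row=0; cleared 0 line(s) (total 0); column heights now [1 2 2 0 0 0 0], max=2
Drop 2: I rot0 at col 1 lands with bottom-row=2; cleared 0 line(s) (total 0); column heights now [1 3 3 3 3 0 0], max=3
Drop 3: I rot1 at col 0 lands with bottom-row=1; cleared 0 line(s) (total 0); column heights now [5 3 3 3 3 0 0], max=5
Drop 4: S rot3 at col 3 lands with bottom-row=3; cleared 0 line(s) (total 0); column heights now [5 3 3 6 5 0 0], max=6

Answer: 5 3 3 6 5 0 0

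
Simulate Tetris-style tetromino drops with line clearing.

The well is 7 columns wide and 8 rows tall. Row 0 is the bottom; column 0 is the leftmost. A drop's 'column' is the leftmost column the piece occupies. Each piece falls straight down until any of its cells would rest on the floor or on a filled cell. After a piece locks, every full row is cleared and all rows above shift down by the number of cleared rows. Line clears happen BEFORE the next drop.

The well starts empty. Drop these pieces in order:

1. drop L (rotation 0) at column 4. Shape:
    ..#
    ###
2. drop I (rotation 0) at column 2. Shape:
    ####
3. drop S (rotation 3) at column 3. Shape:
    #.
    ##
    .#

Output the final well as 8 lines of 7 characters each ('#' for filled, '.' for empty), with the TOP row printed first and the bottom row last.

Drop 1: L rot0 at col 4 lands with bottom-row=0; cleared 0 line(s) (total 0); column heights now [0 0 0 0 1 1 2], max=2
Drop 2: I rot0 at col 2 lands with bottom-row=1; cleared 0 line(s) (total 0); column heights now [0 0 2 2 2 2 2], max=2
Drop 3: S rot3 at col 3 lands with bottom-row=2; cleared 0 line(s) (total 0); column heights now [0 0 2 5 4 2 2], max=5

Answer: .......
.......
.......
...#...
...##..
....#..
..#####
....###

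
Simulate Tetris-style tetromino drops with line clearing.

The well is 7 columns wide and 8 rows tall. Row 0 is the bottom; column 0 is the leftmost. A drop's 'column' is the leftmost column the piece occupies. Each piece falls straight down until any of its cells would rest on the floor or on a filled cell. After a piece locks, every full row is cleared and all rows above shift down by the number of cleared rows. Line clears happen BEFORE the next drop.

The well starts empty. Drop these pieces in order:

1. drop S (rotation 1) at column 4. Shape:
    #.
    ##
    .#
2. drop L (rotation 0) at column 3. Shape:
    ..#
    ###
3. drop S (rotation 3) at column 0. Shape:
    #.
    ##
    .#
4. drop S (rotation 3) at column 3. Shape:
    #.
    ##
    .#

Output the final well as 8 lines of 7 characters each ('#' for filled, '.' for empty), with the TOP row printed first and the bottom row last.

Answer: .......
...#...
...##..
....##.
...###.
#...#..
##..##.
.#...#.

Derivation:
Drop 1: S rot1 at col 4 lands with bottom-row=0; cleared 0 line(s) (total 0); column heights now [0 0 0 0 3 2 0], max=3
Drop 2: L rot0 at col 3 lands with bottom-row=3; cleared 0 line(s) (total 0); column heights now [0 0 0 4 4 5 0], max=5
Drop 3: S rot3 at col 0 lands with bottom-row=0; cleared 0 line(s) (total 0); column heights now [3 2 0 4 4 5 0], max=5
Drop 4: S rot3 at col 3 lands with bottom-row=4; cleared 0 line(s) (total 0); column heights now [3 2 0 7 6 5 0], max=7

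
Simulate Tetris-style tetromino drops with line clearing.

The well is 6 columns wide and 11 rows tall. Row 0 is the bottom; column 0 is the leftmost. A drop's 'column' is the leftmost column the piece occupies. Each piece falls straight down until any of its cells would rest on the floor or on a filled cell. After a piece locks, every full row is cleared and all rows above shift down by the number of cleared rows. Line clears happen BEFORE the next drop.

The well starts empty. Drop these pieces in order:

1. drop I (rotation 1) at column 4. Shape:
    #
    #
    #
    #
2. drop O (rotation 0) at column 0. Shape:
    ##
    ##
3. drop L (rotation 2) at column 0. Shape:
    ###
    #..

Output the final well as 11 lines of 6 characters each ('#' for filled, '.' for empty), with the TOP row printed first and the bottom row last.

Answer: ......
......
......
......
......
......
......
###.#.
#...#.
##..#.
##..#.

Derivation:
Drop 1: I rot1 at col 4 lands with bottom-row=0; cleared 0 line(s) (total 0); column heights now [0 0 0 0 4 0], max=4
Drop 2: O rot0 at col 0 lands with bottom-row=0; cleared 0 line(s) (total 0); column heights now [2 2 0 0 4 0], max=4
Drop 3: L rot2 at col 0 lands with bottom-row=2; cleared 0 line(s) (total 0); column heights now [4 4 4 0 4 0], max=4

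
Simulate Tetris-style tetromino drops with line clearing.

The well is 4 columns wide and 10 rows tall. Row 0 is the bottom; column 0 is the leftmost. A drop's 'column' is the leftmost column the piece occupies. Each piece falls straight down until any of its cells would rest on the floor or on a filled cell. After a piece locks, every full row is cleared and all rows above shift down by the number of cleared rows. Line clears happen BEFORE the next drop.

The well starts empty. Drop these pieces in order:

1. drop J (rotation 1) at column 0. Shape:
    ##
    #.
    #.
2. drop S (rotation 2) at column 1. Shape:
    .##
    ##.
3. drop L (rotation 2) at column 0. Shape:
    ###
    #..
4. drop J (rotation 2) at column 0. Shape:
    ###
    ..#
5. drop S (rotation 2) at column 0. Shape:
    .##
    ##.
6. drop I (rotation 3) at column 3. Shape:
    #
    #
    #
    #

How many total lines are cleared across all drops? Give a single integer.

Answer: 2

Derivation:
Drop 1: J rot1 at col 0 lands with bottom-row=0; cleared 0 line(s) (total 0); column heights now [3 3 0 0], max=3
Drop 2: S rot2 at col 1 lands with bottom-row=3; cleared 0 line(s) (total 0); column heights now [3 4 5 5], max=5
Drop 3: L rot2 at col 0 lands with bottom-row=4; cleared 0 line(s) (total 0); column heights now [6 6 6 5], max=6
Drop 4: J rot2 at col 0 lands with bottom-row=6; cleared 0 line(s) (total 0); column heights now [8 8 8 5], max=8
Drop 5: S rot2 at col 0 lands with bottom-row=8; cleared 0 line(s) (total 0); column heights now [9 10 10 5], max=10
Drop 6: I rot3 at col 3 lands with bottom-row=5; cleared 2 line(s) (total 2); column heights now [7 8 8 7], max=8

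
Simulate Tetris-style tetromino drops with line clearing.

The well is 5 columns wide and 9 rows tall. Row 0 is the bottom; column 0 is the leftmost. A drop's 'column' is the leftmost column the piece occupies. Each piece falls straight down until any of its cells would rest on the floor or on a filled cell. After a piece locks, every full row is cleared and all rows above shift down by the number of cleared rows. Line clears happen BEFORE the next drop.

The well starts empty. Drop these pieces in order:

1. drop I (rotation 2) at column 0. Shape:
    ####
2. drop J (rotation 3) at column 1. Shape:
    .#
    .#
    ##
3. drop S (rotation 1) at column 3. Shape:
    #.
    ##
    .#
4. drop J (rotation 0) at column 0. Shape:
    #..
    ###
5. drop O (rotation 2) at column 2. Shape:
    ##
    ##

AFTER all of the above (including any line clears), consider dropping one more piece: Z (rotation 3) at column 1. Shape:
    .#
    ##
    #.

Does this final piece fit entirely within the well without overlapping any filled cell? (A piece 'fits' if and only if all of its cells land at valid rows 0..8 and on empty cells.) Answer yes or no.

Drop 1: I rot2 at col 0 lands with bottom-row=0; cleared 0 line(s) (total 0); column heights now [1 1 1 1 0], max=1
Drop 2: J rot3 at col 1 lands with bottom-row=1; cleared 0 line(s) (total 0); column heights now [1 2 4 1 0], max=4
Drop 3: S rot1 at col 3 lands with bottom-row=0; cleared 1 line(s) (total 1); column heights now [0 1 3 2 1], max=3
Drop 4: J rot0 at col 0 lands with bottom-row=3; cleared 0 line(s) (total 1); column heights now [5 4 4 2 1], max=5
Drop 5: O rot2 at col 2 lands with bottom-row=4; cleared 0 line(s) (total 1); column heights now [5 4 6 6 1], max=6
Test piece Z rot3 at col 1 (width 2): heights before test = [5 4 6 6 1]; fits = True

Answer: yes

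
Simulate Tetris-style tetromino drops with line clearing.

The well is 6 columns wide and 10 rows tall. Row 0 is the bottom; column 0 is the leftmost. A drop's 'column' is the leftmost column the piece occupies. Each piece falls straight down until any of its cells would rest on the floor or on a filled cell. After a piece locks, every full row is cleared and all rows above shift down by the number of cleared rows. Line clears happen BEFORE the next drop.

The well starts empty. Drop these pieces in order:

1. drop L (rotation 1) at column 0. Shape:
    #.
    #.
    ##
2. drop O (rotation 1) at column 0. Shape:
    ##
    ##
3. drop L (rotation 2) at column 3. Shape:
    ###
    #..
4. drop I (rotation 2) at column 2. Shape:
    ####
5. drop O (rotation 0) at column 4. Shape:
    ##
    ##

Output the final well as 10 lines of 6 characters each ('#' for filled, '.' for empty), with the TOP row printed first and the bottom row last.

Answer: ......
......
......
......
......
##..##
##..##
#.####
#..###
##.#..

Derivation:
Drop 1: L rot1 at col 0 lands with bottom-row=0; cleared 0 line(s) (total 0); column heights now [3 1 0 0 0 0], max=3
Drop 2: O rot1 at col 0 lands with bottom-row=3; cleared 0 line(s) (total 0); column heights now [5 5 0 0 0 0], max=5
Drop 3: L rot2 at col 3 lands with bottom-row=0; cleared 0 line(s) (total 0); column heights now [5 5 0 2 2 2], max=5
Drop 4: I rot2 at col 2 lands with bottom-row=2; cleared 0 line(s) (total 0); column heights now [5 5 3 3 3 3], max=5
Drop 5: O rot0 at col 4 lands with bottom-row=3; cleared 0 line(s) (total 0); column heights now [5 5 3 3 5 5], max=5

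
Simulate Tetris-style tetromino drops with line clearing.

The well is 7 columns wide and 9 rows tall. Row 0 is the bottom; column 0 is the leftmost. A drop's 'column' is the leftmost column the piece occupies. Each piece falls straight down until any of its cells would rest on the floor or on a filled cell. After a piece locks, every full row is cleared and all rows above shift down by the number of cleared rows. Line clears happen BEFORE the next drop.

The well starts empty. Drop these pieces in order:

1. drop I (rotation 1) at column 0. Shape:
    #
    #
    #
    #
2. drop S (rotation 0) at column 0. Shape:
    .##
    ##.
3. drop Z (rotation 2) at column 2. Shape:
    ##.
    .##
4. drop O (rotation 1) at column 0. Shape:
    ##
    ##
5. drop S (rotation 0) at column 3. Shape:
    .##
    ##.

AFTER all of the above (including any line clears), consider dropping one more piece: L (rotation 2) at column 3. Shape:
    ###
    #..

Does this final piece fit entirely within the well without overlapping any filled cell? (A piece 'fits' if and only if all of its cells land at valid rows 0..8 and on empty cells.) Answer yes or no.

Answer: no

Derivation:
Drop 1: I rot1 at col 0 lands with bottom-row=0; cleared 0 line(s) (total 0); column heights now [4 0 0 0 0 0 0], max=4
Drop 2: S rot0 at col 0 lands with bottom-row=4; cleared 0 line(s) (total 0); column heights now [5 6 6 0 0 0 0], max=6
Drop 3: Z rot2 at col 2 lands with bottom-row=5; cleared 0 line(s) (total 0); column heights now [5 6 7 7 6 0 0], max=7
Drop 4: O rot1 at col 0 lands with bottom-row=6; cleared 0 line(s) (total 0); column heights now [8 8 7 7 6 0 0], max=8
Drop 5: S rot0 at col 3 lands with bottom-row=7; cleared 0 line(s) (total 0); column heights now [8 8 7 8 9 9 0], max=9
Test piece L rot2 at col 3 (width 3): heights before test = [8 8 7 8 9 9 0]; fits = False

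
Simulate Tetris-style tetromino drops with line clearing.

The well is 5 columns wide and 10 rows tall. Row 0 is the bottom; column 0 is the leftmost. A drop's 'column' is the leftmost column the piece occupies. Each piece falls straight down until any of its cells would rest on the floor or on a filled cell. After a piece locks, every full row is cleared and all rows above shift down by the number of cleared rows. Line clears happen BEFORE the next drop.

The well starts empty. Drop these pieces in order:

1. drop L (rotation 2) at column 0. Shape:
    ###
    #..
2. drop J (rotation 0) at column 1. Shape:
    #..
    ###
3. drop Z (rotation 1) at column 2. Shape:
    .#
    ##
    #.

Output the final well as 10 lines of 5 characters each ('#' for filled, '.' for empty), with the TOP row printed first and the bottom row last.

Drop 1: L rot2 at col 0 lands with bottom-row=0; cleared 0 line(s) (total 0); column heights now [2 2 2 0 0], max=2
Drop 2: J rot0 at col 1 lands with bottom-row=2; cleared 0 line(s) (total 0); column heights now [2 4 3 3 0], max=4
Drop 3: Z rot1 at col 2 lands with bottom-row=3; cleared 0 line(s) (total 0); column heights now [2 4 5 6 0], max=6

Answer: .....
.....
.....
.....
...#.
..##.
.##..
.###.
###..
#....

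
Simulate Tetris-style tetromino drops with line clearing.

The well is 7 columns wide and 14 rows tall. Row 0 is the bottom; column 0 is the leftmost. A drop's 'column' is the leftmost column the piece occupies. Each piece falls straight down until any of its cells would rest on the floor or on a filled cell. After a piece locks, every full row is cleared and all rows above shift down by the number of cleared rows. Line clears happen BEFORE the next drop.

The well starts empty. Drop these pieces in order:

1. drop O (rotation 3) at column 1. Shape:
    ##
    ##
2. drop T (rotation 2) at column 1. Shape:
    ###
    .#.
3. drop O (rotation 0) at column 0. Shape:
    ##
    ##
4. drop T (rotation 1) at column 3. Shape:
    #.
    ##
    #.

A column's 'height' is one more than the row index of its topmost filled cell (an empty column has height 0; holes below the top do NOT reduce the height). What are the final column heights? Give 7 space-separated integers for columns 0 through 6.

Drop 1: O rot3 at col 1 lands with bottom-row=0; cleared 0 line(s) (total 0); column heights now [0 2 2 0 0 0 0], max=2
Drop 2: T rot2 at col 1 lands with bottom-row=2; cleared 0 line(s) (total 0); column heights now [0 4 4 4 0 0 0], max=4
Drop 3: O rot0 at col 0 lands with bottom-row=4; cleared 0 line(s) (total 0); column heights now [6 6 4 4 0 0 0], max=6
Drop 4: T rot1 at col 3 lands with bottom-row=4; cleared 0 line(s) (total 0); column heights now [6 6 4 7 6 0 0], max=7

Answer: 6 6 4 7 6 0 0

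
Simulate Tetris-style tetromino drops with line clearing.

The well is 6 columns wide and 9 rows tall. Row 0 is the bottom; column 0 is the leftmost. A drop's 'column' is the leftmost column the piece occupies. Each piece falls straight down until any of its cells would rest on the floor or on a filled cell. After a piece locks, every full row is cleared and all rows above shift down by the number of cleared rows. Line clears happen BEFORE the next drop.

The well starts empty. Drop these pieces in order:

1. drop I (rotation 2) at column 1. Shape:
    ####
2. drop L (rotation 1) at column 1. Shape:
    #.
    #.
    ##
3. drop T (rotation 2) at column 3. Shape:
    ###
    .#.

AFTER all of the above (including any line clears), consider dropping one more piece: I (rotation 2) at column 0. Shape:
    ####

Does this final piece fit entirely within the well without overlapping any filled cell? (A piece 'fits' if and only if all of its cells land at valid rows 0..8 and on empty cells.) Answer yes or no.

Drop 1: I rot2 at col 1 lands with bottom-row=0; cleared 0 line(s) (total 0); column heights now [0 1 1 1 1 0], max=1
Drop 2: L rot1 at col 1 lands with bottom-row=1; cleared 0 line(s) (total 0); column heights now [0 4 2 1 1 0], max=4
Drop 3: T rot2 at col 3 lands with bottom-row=1; cleared 0 line(s) (total 0); column heights now [0 4 2 3 3 3], max=4
Test piece I rot2 at col 0 (width 4): heights before test = [0 4 2 3 3 3]; fits = True

Answer: yes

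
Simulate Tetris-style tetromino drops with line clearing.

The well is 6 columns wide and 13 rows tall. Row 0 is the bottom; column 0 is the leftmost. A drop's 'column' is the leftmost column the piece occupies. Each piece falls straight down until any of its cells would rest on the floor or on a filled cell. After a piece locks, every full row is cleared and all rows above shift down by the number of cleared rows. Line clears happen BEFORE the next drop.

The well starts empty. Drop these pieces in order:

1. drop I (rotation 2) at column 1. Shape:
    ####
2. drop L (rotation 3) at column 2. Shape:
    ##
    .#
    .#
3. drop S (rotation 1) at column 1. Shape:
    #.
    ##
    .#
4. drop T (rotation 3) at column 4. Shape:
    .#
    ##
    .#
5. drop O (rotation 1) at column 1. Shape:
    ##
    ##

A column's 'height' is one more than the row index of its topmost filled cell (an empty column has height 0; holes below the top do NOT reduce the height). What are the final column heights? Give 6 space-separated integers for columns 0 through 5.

Answer: 0 9 9 4 2 3

Derivation:
Drop 1: I rot2 at col 1 lands with bottom-row=0; cleared 0 line(s) (total 0); column heights now [0 1 1 1 1 0], max=1
Drop 2: L rot3 at col 2 lands with bottom-row=1; cleared 0 line(s) (total 0); column heights now [0 1 4 4 1 0], max=4
Drop 3: S rot1 at col 1 lands with bottom-row=4; cleared 0 line(s) (total 0); column heights now [0 7 6 4 1 0], max=7
Drop 4: T rot3 at col 4 lands with bottom-row=0; cleared 0 line(s) (total 0); column heights now [0 7 6 4 2 3], max=7
Drop 5: O rot1 at col 1 lands with bottom-row=7; cleared 0 line(s) (total 0); column heights now [0 9 9 4 2 3], max=9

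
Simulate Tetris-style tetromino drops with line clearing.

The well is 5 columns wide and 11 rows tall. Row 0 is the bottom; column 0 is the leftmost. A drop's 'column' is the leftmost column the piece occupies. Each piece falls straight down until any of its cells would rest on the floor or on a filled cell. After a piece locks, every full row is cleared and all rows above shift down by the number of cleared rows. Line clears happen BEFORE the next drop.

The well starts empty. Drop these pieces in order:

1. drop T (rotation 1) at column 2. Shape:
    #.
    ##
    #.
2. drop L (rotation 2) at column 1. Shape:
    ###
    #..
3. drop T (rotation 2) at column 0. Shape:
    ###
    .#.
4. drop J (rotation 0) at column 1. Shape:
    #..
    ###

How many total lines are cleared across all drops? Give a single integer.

Drop 1: T rot1 at col 2 lands with bottom-row=0; cleared 0 line(s) (total 0); column heights now [0 0 3 2 0], max=3
Drop 2: L rot2 at col 1 lands with bottom-row=2; cleared 0 line(s) (total 0); column heights now [0 4 4 4 0], max=4
Drop 3: T rot2 at col 0 lands with bottom-row=4; cleared 0 line(s) (total 0); column heights now [6 6 6 4 0], max=6
Drop 4: J rot0 at col 1 lands with bottom-row=6; cleared 0 line(s) (total 0); column heights now [6 8 7 7 0], max=8

Answer: 0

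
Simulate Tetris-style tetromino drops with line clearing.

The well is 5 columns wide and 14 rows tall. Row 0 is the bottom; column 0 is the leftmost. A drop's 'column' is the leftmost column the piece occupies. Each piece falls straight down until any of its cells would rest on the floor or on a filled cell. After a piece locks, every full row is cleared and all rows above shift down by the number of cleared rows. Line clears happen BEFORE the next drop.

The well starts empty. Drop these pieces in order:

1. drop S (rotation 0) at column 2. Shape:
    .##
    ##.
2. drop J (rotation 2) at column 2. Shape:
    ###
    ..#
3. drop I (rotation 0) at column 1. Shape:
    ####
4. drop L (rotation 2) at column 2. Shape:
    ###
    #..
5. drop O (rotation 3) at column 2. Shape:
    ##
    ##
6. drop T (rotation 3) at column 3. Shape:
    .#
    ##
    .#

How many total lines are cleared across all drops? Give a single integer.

Answer: 0

Derivation:
Drop 1: S rot0 at col 2 lands with bottom-row=0; cleared 0 line(s) (total 0); column heights now [0 0 1 2 2], max=2
Drop 2: J rot2 at col 2 lands with bottom-row=2; cleared 0 line(s) (total 0); column heights now [0 0 4 4 4], max=4
Drop 3: I rot0 at col 1 lands with bottom-row=4; cleared 0 line(s) (total 0); column heights now [0 5 5 5 5], max=5
Drop 4: L rot2 at col 2 lands with bottom-row=5; cleared 0 line(s) (total 0); column heights now [0 5 7 7 7], max=7
Drop 5: O rot3 at col 2 lands with bottom-row=7; cleared 0 line(s) (total 0); column heights now [0 5 9 9 7], max=9
Drop 6: T rot3 at col 3 lands with bottom-row=8; cleared 0 line(s) (total 0); column heights now [0 5 9 10 11], max=11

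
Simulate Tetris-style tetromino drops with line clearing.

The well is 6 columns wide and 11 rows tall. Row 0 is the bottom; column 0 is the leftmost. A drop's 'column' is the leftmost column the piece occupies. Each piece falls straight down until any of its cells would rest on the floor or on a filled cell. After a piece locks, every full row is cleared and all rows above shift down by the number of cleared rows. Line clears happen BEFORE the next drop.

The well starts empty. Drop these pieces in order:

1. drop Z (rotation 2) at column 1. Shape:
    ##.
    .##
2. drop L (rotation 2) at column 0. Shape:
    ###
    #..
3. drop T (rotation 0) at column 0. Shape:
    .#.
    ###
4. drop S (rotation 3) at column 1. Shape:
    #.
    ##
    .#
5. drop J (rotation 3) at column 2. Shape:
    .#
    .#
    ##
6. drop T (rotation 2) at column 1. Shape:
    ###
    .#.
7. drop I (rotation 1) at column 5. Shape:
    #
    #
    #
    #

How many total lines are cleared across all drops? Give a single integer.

Drop 1: Z rot2 at col 1 lands with bottom-row=0; cleared 0 line(s) (total 0); column heights now [0 2 2 1 0 0], max=2
Drop 2: L rot2 at col 0 lands with bottom-row=1; cleared 0 line(s) (total 0); column heights now [3 3 3 1 0 0], max=3
Drop 3: T rot0 at col 0 lands with bottom-row=3; cleared 0 line(s) (total 0); column heights now [4 5 4 1 0 0], max=5
Drop 4: S rot3 at col 1 lands with bottom-row=4; cleared 0 line(s) (total 0); column heights now [4 7 6 1 0 0], max=7
Drop 5: J rot3 at col 2 lands with bottom-row=6; cleared 0 line(s) (total 0); column heights now [4 7 7 9 0 0], max=9
Drop 6: T rot2 at col 1 lands with bottom-row=8; cleared 0 line(s) (total 0); column heights now [4 10 10 10 0 0], max=10
Drop 7: I rot1 at col 5 lands with bottom-row=0; cleared 0 line(s) (total 0); column heights now [4 10 10 10 0 4], max=10

Answer: 0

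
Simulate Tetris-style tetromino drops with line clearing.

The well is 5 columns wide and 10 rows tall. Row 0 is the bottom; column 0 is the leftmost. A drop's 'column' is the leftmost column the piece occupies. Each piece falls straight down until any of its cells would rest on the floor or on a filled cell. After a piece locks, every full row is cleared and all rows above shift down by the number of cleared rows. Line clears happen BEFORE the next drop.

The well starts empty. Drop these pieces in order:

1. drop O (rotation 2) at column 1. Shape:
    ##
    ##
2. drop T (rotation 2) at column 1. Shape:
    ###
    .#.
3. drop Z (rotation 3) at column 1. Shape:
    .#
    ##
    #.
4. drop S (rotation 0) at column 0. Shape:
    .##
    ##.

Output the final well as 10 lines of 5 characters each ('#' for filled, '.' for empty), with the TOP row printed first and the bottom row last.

Answer: .....
.....
.##..
###..
.##..
.#...
.###.
..#..
.##..
.##..

Derivation:
Drop 1: O rot2 at col 1 lands with bottom-row=0; cleared 0 line(s) (total 0); column heights now [0 2 2 0 0], max=2
Drop 2: T rot2 at col 1 lands with bottom-row=2; cleared 0 line(s) (total 0); column heights now [0 4 4 4 0], max=4
Drop 3: Z rot3 at col 1 lands with bottom-row=4; cleared 0 line(s) (total 0); column heights now [0 6 7 4 0], max=7
Drop 4: S rot0 at col 0 lands with bottom-row=6; cleared 0 line(s) (total 0); column heights now [7 8 8 4 0], max=8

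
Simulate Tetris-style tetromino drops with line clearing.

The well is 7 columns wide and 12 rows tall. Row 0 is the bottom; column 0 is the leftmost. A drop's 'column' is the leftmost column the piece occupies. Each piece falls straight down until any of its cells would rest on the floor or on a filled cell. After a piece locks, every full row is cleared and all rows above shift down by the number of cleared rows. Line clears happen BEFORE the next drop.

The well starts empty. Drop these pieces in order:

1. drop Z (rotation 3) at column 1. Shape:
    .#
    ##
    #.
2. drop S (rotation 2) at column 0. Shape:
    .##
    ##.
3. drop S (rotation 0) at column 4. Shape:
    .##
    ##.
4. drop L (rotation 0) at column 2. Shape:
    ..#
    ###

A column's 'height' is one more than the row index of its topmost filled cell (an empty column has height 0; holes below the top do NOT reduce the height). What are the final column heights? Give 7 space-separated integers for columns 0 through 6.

Answer: 3 4 5 5 6 2 2

Derivation:
Drop 1: Z rot3 at col 1 lands with bottom-row=0; cleared 0 line(s) (total 0); column heights now [0 2 3 0 0 0 0], max=3
Drop 2: S rot2 at col 0 lands with bottom-row=2; cleared 0 line(s) (total 0); column heights now [3 4 4 0 0 0 0], max=4
Drop 3: S rot0 at col 4 lands with bottom-row=0; cleared 0 line(s) (total 0); column heights now [3 4 4 0 1 2 2], max=4
Drop 4: L rot0 at col 2 lands with bottom-row=4; cleared 0 line(s) (total 0); column heights now [3 4 5 5 6 2 2], max=6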